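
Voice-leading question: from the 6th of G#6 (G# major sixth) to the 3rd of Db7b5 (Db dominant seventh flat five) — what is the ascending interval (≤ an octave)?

The 6th of G#6 (G# major sixth) is E#; the 3rd of Db7b5 (Db dominant seventh flat five) is F.
2 letter names make it a second; at 0 semitones (a whole step narrower than major) the quality is diminished.

diminished second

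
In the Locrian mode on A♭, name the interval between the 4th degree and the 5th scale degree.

minor second

The scale runs A♭ B𝄫 C♭ D♭ E𝄫 F♭ G♭.
The 4th degree is D♭ and the scale degree 5 is E𝄫.
From D♭ to E𝄫: 1 semitone over a second = minor.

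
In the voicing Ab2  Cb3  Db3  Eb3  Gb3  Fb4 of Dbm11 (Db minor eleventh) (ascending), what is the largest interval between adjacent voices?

Adjacent intervals: Ab2→Cb3 = minor third; Cb3→Db3 = major second; Db3→Eb3 = major second; Eb3→Gb3 = minor third; Gb3→Fb4 = minor seventh.
The largest is Gb3 to Fb4, a minor seventh (10 semitones).

minor seventh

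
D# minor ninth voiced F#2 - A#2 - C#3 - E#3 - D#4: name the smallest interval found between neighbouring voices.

Adjacent intervals: F#2→A#2 = major third; A#2→C#3 = minor third; C#3→E#3 = major third; E#3→D#4 = minor seventh.
The smallest is A#2 to C#3, a minor third (3 semitones).

m3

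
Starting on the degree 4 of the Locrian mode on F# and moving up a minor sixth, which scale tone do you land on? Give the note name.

The scale is F# G A B C D E.
The degree 4 is B; a minor sixth above that is G — scale degree 2.

G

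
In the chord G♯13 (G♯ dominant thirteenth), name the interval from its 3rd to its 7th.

diminished fifth

G♯13 (G♯ dominant thirteenth) is spelled G♯-B♯-D♯-F♯-A♯-E♯.
3rd = B♯; 7th = F♯.
5 letter names make it a fifth; at 6 semitones (a half step narrower than perfect) the quality is diminished.
That tritone between 3rd and 7th is what gives the dominant seventh its pull toward resolution.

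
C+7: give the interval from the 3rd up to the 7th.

diminished fifth

C7#5 (C augmented seventh) is spelled C, E, G#, Bb.
That puts E below Bb.
From E to Bb: 6 semitones over a fifth = diminished.
That tritone between 3rd and 7th is what gives the dominant seventh its pull toward resolution.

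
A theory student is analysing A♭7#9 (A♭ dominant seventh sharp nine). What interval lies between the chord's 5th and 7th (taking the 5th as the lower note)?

A♭ dominant seventh sharp nine is spelled A♭ C E♭ G♭ B.
That puts E♭ below G♭.
From E♭ to G♭: 3 semitones over a third = minor.

minor third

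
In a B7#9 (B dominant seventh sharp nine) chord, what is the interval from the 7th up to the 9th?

The chord tones of B7#9 are B-D♯-F♯-A-C𝄪.
So we need the interval from A up to C𝄪.
From A to C𝄪: 5 semitones over a third = augmented.

augmented 3rd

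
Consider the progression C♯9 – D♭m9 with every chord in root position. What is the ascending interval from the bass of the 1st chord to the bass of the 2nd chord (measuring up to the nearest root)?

The roots are C♯ and D♭.
From C♯ to D♭: 0 semitones over a second = diminished.

diminished second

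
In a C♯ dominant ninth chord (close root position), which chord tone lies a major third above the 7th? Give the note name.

C♯ dominant ninth: C♯–E♯–G♯–B–D♯.
The 7th is B. A major third above B is D♯.
D♯ is the chord's 9th.

D#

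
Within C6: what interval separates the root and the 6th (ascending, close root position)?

major sixth

C6 (C major sixth): C, E, G, A.
That puts C below A.
C up to A spans 6 letter names and 9 semitones — a major sixth.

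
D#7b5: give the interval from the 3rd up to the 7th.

diminished 5th

Spelling the chord: D#, F##, A, C#.
That puts F## below C#.
F## up to C# is 6 semitones, a half step narrower than a perfect fifth, so the interval is diminished.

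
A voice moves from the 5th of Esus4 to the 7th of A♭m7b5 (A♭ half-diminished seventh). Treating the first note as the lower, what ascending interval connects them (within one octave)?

The 5th of Esus4 is B; the 7th of A♭m7b5 (A♭ half-diminished seventh) is G♭.
From B to G♭: 7 semitones over a sixth = diminished.

diminished 6th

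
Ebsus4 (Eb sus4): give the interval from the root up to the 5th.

Eb sus4: Eb-Ab-Bb.
That puts Eb below Bb.
From Eb to Bb is 7 semitones, exactly the perfect fifth.

perfect fifth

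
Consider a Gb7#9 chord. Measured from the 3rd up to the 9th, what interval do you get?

Gb7#9 is spelled Gb Bb Db Fb A.
That puts Bb below A.
From Bb to A is 11 semitones, exactly the major seventh.

major 7th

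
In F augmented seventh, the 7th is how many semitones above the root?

The chord tones of F augmented seventh are F, A, C#, Eb.
F to Eb is a minor seventh: 10 semitones.

10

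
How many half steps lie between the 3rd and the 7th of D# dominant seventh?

The chord tones of D#7 (D# dominant seventh) are D#–F##–A#–C#.
F## to C# is a diminished fifth: 6 semitones.

6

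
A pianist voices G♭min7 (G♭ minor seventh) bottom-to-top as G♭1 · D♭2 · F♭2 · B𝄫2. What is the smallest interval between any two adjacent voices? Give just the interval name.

Adjacent intervals: G♭1→D♭2 = perfect fifth; D♭2→F♭2 = minor third; F♭2→B𝄫2 = perfect fourth.
The smallest is D♭2 to F♭2, a minor third (3 semitones).

m3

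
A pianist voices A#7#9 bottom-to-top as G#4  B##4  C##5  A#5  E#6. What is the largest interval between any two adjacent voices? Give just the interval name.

minor sixth

Adjacent intervals: G#4→B##4 = augmented third; B##4→C##5 = minor second; C##5→A#5 = minor sixth; A#5→E#6 = perfect fifth.
The largest is C##5 to A#5, a minor sixth (8 semitones).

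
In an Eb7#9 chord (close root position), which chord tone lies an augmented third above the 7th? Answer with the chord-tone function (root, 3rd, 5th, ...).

9th

Spelling the chord: Eb, G, Bb, Db, F#.
The 7th is Db. An augmented third above Db is F#.
F# is the chord's 9th.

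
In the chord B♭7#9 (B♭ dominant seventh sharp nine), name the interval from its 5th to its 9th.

B♭ dominant seventh sharp nine: B♭–D–F–A♭–C♯.
So we need the interval from F up to C♯.
5 letter names make it a fifth; at 8 semitones (a half step wider than perfect) the quality is augmented.

augmented fifth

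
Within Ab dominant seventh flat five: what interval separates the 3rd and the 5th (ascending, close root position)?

diminished 3rd

Ab dominant seventh flat five is spelled Ab C Ebb Gb.
So we need the interval from C up to Ebb.
From C to Ebb: 2 semitones over a third = diminished.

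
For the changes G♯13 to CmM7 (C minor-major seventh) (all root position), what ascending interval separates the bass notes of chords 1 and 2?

diminished 4th

The roots are G♯ and C.
G♯ up to C is 4 semitones, a half step narrower than a perfect fourth, so the interval is diminished.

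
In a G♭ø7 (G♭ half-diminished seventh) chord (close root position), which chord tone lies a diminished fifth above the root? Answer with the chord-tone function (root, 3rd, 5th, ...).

The chord tones of G♭ø are G♭ B𝄫 D𝄫 F♭.
The root is G♭. A diminished fifth above G♭ is D𝄫.
D𝄫 is the chord's 5th.

5th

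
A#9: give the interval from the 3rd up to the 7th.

A# dominant ninth: A#-C##-E#-G#-B#.
3rd = C##; 7th = G#.
From C## to G#: 6 semitones over a fifth = diminished.
That tritone between 3rd and 7th is what gives the dominant seventh its pull toward resolution.

d5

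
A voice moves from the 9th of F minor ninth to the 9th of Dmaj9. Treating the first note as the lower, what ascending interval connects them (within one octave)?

major 6th

The 9th of F minor ninth is G; the 9th of Dmaj9 is E.
From G to E is 9 semitones, exactly the major sixth.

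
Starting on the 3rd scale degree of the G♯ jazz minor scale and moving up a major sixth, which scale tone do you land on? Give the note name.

G#

The scale is G♯ A♯ B C♯ D♯ E♯ F𝄪.
The 3rd scale degree is B; a major sixth above that is G♯ — scale degree 1.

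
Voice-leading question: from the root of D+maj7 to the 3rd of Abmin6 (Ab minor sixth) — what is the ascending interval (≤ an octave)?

diminished seventh

The root of D+maj7 is D; the 3rd of Abmin6 (Ab minor sixth) is Cb.
D up to Cb is 9 semitones, a whole step narrower than a major seventh, so the interval is diminished.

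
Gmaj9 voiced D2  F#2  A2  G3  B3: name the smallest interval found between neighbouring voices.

minor third

Adjacent intervals: D2→F#2 = major third; F#2→A2 = minor third; A2→G3 = minor seventh; G3→B3 = major third.
The smallest is F#2 to A2, a minor third (3 semitones).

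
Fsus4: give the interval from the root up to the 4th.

Spelling the chord: F–Bb–C.
The root is F and the 4th is Bb.
Counting 4 letters and 5 half steps from F gives a perfect fourth.

perfect 4th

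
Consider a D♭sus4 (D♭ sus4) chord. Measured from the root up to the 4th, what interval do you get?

perfect fourth

D♭sus4 (D♭ sus4): D♭–G♭–A♭.
Root = D♭; 4th = G♭.
Counting 4 letters and 5 half steps from D♭ gives a perfect fourth.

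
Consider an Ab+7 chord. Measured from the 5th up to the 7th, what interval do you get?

diminished third

The chord tones of Abaug7 are Ab C E Gb.
That puts E below Gb.
3 letter names make it a third; at 2 semitones (a whole step narrower than major) the quality is diminished.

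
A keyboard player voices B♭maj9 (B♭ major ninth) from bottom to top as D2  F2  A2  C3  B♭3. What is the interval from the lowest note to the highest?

The outer voices are D2 and B♭3.
From D to B♭: 20 semitones over a thirteenth = minor.

m13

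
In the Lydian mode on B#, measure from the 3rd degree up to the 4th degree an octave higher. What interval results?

The scale runs B# C## D## E## F## G## A##.
That puts D## below E##.
D## up to E## spans 9 letter names and 14 semitones — a major ninth.

major ninth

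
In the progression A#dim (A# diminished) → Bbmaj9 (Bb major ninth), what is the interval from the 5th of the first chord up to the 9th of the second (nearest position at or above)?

minor sixth

A#dim (A# diminished) has E as its 5th, and Bbmaj9 (Bb major ninth) has C as its 9th.
E up to C is 8 semitones, a half step narrower than a major sixth, so the interval is minor.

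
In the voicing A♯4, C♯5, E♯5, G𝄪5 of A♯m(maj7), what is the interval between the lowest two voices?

m3

Those voices are A♯4 and C♯5.
A♯ up to C♯ is 3 semitones, a half step narrower than a major third, so the interval is minor.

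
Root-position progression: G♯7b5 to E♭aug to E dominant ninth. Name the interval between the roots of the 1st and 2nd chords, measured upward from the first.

d6

The roots are G♯ and E♭.
6 letter names make it a sixth; at 7 semitones (a whole step narrower than major) the quality is diminished.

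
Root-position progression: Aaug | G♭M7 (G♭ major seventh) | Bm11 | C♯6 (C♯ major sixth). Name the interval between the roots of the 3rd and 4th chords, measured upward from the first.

major second

The roots are B and C♯.
From B to C♯ is 2 semitones, exactly the major second.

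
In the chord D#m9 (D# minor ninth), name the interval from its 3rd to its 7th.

The chord tones of D#m9 are D#, F#, A#, C#, E#.
The 3rd is F# and the 7th is C#.
F# up to C# spans 5 letter names and 7 semitones — a perfect fifth.

perfect fifth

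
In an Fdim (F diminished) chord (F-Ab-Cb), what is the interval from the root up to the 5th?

d5

That puts F below Cb.
From F to Cb: 6 semitones over a fifth = diminished.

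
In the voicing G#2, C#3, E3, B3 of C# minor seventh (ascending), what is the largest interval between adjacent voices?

perfect fifth

Adjacent intervals: G#2→C#3 = perfect fourth; C#3→E3 = minor third; E3→B3 = perfect fifth.
The largest is E3 to B3, a perfect fifth (7 semitones).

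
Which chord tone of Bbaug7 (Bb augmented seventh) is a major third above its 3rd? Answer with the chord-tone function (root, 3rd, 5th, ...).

The chord tones of Bb+7 are Bb D F# Ab.
The 3rd is D. A major third above D is F#.
F# is the chord's 5th.

5th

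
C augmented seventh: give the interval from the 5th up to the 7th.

C augmented seventh: C-E-G#-Bb.
5th = G#; 7th = Bb.
3 letter names make it a third; at 2 semitones (a whole step narrower than major) the quality is diminished.

diminished third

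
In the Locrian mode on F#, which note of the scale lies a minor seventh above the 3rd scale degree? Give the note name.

G

The scale is F# G A B C D E.
The 3rd scale degree is A; a minor seventh above that is G — scale degree 2.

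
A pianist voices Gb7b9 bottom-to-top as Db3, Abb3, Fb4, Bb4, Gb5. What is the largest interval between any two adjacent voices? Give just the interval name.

Adjacent intervals: Db3→Abb3 = diminished fifth; Abb3→Fb4 = major sixth; Fb4→Bb4 = augmented fourth; Bb4→Gb5 = minor sixth.
The largest is Abb3 to Fb4, a major sixth (9 semitones).

major sixth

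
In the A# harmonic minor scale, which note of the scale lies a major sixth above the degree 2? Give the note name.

The scale is A# B# C# D# E# F# G##.
The degree 2 is B#; a major sixth above that is G## — scale degree 7.

G##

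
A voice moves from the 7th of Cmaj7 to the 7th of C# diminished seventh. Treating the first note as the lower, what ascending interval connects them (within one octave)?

The 7th of Cmaj7 is B; the 7th of C# diminished seventh is Bb.
8 letter names make it an octave; at 11 semitones (a half step narrower than perfect) the quality is diminished.

d8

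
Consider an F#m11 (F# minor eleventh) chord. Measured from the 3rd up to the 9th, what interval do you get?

Spelling the chord: F# A C# E G# B.
The 3rd is A and the 9th is G#.
From A to G# is 11 semitones, exactly the major seventh.

major seventh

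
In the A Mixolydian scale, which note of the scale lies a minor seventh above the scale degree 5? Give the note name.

D

The scale is A B C# D E F# G.
The scale degree 5 is E; a minor seventh above that is D — scale degree 4.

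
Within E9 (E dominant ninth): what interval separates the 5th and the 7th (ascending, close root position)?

The chord tones of E9 are E G# B D F#.
That puts B below D.
B up to D is 3 semitones, a half step narrower than a major third, so the interval is minor.

minor third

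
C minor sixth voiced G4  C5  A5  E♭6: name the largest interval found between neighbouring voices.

Adjacent intervals: G4→C5 = perfect fourth; C5→A5 = major sixth; A5→E♭6 = diminished fifth.
The largest is C5 to A5, a major sixth (9 semitones).

major sixth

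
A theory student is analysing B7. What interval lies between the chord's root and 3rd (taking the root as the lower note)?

M3

The chord tones of B dominant seventh are B–D#–F#–A.
So we need the interval from B up to D#.
B up to D# spans 3 letter names and 4 semitones — a major third.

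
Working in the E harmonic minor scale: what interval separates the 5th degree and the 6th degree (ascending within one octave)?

minor second

E harmonic minor: E F# G A B C D#.
The 5th degree is B and the degree 6 is C.
From B to C: 1 semitone over a second = minor.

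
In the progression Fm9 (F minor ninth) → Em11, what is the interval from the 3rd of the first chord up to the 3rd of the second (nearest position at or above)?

major 7th

Fm9 (F minor ninth) has A♭ as its 3rd, and Em11 has G as its 3rd.
A♭ up to G spans 7 letter names and 11 semitones — a major seventh.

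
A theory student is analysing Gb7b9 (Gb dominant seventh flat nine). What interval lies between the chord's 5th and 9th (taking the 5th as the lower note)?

The chord tones of Gb7b9 (Gb dominant seventh flat nine) are Gb–Bb–Db–Fb–Abb.
5th = Db; 9th = Abb.
From Db to Abb: 6 semitones over a fifth = diminished.

diminished fifth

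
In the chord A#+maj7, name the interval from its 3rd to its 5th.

major third

The chord tones of A# augmented major seventh are A#–C##–E##–G##.
The 3rd is C## and the 5th is E##.
Counting 3 letters and 4 half steps from C## gives a major third.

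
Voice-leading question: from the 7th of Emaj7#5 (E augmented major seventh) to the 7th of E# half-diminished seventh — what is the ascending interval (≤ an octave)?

The 7th of Emaj7#5 (E augmented major seventh) is D#; the 7th of E# half-diminished seventh is D#.
From D# to D# is 0 semitones, exactly the perfect unison.

perfect 1st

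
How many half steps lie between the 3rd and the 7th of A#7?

6

A#7 is spelled A#–C##–E#–G#.
C## to G# is a diminished fifth: 6 semitones.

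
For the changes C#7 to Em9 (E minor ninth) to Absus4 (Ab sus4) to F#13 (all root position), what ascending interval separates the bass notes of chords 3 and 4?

A6

The roots are Ab and F#.
From Ab to F#: 10 semitones over a sixth = augmented.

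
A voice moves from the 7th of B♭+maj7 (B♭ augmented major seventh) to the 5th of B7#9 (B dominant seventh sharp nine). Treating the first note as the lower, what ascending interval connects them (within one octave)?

The 7th of B♭+maj7 (B♭ augmented major seventh) is A; the 5th of B7#9 (B dominant seventh sharp nine) is F♯.
A up to F♯ spans 6 letter names and 9 semitones — a major sixth.

major sixth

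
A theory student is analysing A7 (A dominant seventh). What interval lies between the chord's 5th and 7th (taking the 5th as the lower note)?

A7: A–C#–E–G.
That puts E below G.
3 letter names make it a third; at 3 semitones (a half step narrower than major) the quality is minor.

minor third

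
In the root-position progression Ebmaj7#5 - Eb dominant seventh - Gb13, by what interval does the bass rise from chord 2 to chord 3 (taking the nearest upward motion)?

The roots are Eb and Gb.
Eb up to Gb is 3 semitones, a half step narrower than a major third, so the interval is minor.

minor 3rd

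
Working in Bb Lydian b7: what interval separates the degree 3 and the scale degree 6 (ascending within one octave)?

perfect 4th

The scale runs Bb C D E F G Ab.
Degree 3 = D; scale degree 6 = G.
Counting 4 letters and 5 half steps from D gives a perfect fourth.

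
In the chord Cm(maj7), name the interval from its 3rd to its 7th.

augmented fifth

The chord tones of Cm(maj7) are C E♭ G B.
So we need the interval from E♭ up to B.
5 letter names make it a fifth; at 8 semitones (a half step wider than perfect) the quality is augmented.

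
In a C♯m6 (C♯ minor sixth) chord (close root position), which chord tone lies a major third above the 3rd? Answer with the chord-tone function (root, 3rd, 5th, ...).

5th

C♯ minor sixth: C♯–E–G♯–A♯.
The 3rd is E. A major third above E is G♯.
G♯ is the chord's 5th.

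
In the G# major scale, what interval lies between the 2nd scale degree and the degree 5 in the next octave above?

The scale runs G# A# B# C# D# E# F##.
2nd scale degree = A#; degree 5 (up an octave) = D#.
A# up to D# spans 11 letter names and 17 semitones — a perfect eleventh.

perfect eleventh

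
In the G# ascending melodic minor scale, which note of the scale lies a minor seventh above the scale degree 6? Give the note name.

D#

The scale is G# A# B C# D# E# F##.
The scale degree 6 is E#; a minor seventh above that is D# — scale degree 5.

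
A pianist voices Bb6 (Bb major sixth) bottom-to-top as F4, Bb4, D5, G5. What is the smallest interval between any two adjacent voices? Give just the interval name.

Adjacent intervals: F4→Bb4 = perfect fourth; Bb4→D5 = major third; D5→G5 = perfect fourth.
The smallest is Bb4 to D5, a major third (4 semitones).

major 3rd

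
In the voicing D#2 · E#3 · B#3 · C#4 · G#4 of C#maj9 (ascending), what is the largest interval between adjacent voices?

Adjacent intervals: D#2→E#3 = major ninth; E#3→B#3 = perfect fifth; B#3→C#4 = minor second; C#4→G#4 = perfect fifth.
The largest is D#2 to E#3, a major ninth (14 semitones).

major 9th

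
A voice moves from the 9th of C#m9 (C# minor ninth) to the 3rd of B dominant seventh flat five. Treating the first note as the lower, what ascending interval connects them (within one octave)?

The 9th of C#m9 (C# minor ninth) is D#; the 3rd of B dominant seventh flat five is D#.
D# up to D# spans 1 letter names and 0 semitones — a perfect unison.

perfect unison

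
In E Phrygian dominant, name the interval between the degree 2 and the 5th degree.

augmented fourth

Spelling E Phrygian dominant: E F G♯ A B C D.
The degree 2 is F and the degree 5 is B.
4 letter names make it a fourth; at 6 semitones (a half step wider than perfect) the quality is augmented.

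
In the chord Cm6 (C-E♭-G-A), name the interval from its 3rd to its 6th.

augmented fourth

3rd = E♭; 6th = A.
E♭ up to A is 6 semitones, a half step wider than a perfect fourth, so the interval is augmented.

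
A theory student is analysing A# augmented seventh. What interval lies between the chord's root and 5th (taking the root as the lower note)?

augmented 5th

A#+7: A#, C##, E##, G#.
So we need the interval from A# up to E##.
5 letter names make it a fifth; at 8 semitones (a half step wider than perfect) the quality is augmented.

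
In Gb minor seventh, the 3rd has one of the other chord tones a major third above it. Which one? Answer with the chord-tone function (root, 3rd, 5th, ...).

Spelling the chord: Gb-Bbb-Db-Fb.
The 3rd is Bbb. A major third above Bbb is Db.
Db is the chord's 5th.

5th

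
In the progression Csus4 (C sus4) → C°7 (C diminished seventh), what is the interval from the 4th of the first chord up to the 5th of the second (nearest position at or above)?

Csus4 (C sus4) has F as its 4th, and C°7 (C diminished seventh) has Gb as its 5th.
From F to Gb: 1 semitone over a second = minor.

minor second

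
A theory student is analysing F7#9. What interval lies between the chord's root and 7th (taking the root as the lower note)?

F dominant seventh sharp nine is spelled F, A, C, Eb, G#.
That puts F below Eb.
From F to Eb: 10 semitones over a seventh = minor.

minor 7th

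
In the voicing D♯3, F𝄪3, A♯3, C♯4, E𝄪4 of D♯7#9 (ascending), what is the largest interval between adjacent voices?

Adjacent intervals: D♯3→F𝄪3 = major third; F𝄪3→A♯3 = minor third; A♯3→C♯4 = minor third; C♯4→E𝄪4 = augmented third.
The largest is C♯4 to E𝄪4, an augmented third (5 semitones).

augmented third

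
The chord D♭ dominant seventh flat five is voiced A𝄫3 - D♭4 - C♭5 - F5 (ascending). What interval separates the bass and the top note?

augmented thirteenth

The outer voices are A𝄫3 and F5.
From A𝄫 to F: 22 semitones over a thirteenth = augmented.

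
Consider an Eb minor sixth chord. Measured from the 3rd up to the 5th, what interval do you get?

major third

Eb minor sixth: Eb, Gb, Bb, C.
That puts Gb below Bb.
From Gb to Bb is 4 semitones, exactly the major third.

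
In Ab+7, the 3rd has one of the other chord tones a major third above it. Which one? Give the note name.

E

The chord tones of Ab+7 are Ab C E Gb.
The 3rd is C. A major third above C is E.
E is the chord's 5th.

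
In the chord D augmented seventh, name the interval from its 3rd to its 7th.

Daug7 is spelled D–F#–A#–C.
So we need the interval from F# up to C.
From F# to C: 6 semitones over a fifth = diminished.

d5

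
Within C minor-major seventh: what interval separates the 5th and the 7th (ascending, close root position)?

Spelling the chord: C–E♭–G–B.
So we need the interval from G up to B.
From G to B is 4 semitones, exactly the major third.

major third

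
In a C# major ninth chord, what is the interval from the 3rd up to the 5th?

minor third

C#maj9: C#–E#–G#–B#–D#.
So we need the interval from E# up to G#.
3 letter names make it a third; at 3 semitones (a half step narrower than major) the quality is minor.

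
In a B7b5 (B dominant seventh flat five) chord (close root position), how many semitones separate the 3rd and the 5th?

B7b5 is spelled B D# F A.
D# to F is a diminished third: 2 semitones.

2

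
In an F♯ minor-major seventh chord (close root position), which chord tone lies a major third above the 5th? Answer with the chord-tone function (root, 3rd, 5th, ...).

7th

The chord tones of F♯m(maj7) (F♯ minor-major seventh) are F♯-A-C♯-E♯.
The 5th is C♯. A major third above C♯ is E♯.
E♯ is the chord's 7th.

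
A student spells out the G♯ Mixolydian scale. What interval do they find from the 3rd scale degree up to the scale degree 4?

minor 2nd

The scale runs G♯ A♯ B♯ C♯ D♯ E♯ F♯.
3rd scale degree = B♯; 4th scale degree = C♯.
B♯ up to C♯ is 1 semitone, a half step narrower than a major second, so the interval is minor.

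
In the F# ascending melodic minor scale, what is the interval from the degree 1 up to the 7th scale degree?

major 7th

Spelling the F# ascending melodic minor scale: F# G# A B C# D# E#.
So we need the interval from F# up to E#.
Counting 7 letters and 11 half steps from F# gives a major seventh.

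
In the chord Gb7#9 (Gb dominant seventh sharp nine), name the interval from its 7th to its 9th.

The chord tones of Gb7#9 are Gb Bb Db Fb A.
7th = Fb; 9th = A.
Fb up to A is 5 semitones, a half step wider than a major third, so the interval is augmented.

augmented 3rd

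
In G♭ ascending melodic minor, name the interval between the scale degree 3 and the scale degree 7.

A5

G♭ melodic minor: G♭ A♭ B𝄫 C♭ D♭ E♭ F.
Scale degree 3 = B𝄫; 7th degree = F.
From B𝄫 to F: 8 semitones over a fifth = augmented.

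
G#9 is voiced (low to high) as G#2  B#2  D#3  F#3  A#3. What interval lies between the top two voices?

major third

Those voices are F#3 and A#3.
From F# to A# is 4 semitones, exactly the major third.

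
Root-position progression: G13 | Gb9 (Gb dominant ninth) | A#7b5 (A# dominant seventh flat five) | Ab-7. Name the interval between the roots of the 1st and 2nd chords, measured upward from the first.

d8

The roots are G and Gb.
G up to Gb is 11 semitones, a half step narrower than a perfect octave, so the interval is diminished.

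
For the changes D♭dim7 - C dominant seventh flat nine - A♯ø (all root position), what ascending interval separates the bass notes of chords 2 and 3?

The roots are C and A♯.
C up to A♯ is 10 semitones, a half step wider than a major sixth, so the interval is augmented.

augmented sixth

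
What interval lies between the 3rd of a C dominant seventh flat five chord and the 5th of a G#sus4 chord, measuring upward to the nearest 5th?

M7

The 3rd of C dominant seventh flat five is E; the 5th of G#sus4 is D#.
From E to D# is 11 semitones, exactly the major seventh.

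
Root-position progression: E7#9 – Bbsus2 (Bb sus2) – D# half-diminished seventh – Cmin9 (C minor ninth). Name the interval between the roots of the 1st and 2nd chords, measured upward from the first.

The roots are E and Bb.
From E to Bb: 6 semitones over a fifth = diminished.

diminished fifth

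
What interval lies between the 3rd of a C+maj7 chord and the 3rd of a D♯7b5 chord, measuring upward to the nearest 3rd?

augmented second

C+maj7 has E as its 3rd, and D♯7b5 has F𝄪 as its 3rd.
From E to F𝄪: 3 semitones over a second = augmented.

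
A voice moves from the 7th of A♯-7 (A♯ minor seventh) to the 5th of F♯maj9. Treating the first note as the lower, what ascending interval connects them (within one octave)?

perfect 4th

The 7th of A♯-7 (A♯ minor seventh) is G♯; the 5th of F♯maj9 is C♯.
From G♯ to C♯ is 5 semitones, exactly the perfect fourth.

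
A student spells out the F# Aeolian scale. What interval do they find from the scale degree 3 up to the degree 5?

F# natural minor: F# G# A B C# D E.
Scale degree 3 = A; scale degree 5 = C#.
Counting 3 letters and 4 half steps from A gives a major third.

major 3rd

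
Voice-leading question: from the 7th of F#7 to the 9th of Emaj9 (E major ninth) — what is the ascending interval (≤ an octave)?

major second

F#7 has E as its 7th, and Emaj9 (E major ninth) has F# as its 9th.
From E to F# is 2 semitones, exactly the major second.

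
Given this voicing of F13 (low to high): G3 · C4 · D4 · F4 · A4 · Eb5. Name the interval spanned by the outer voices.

minor 13th

The outer voices are G3 and Eb5.
13 letter names make it a thirteenth; at 20 semitones (a half step narrower than major) the quality is minor.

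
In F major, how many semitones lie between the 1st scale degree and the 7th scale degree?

11

The scale is F G A Bb C D E.
F up to E is a major seventh — 11 semitones.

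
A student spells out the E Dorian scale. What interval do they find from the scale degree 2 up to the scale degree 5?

The scale runs E F# G A B C# D.
The scale degree 2 is F# and the 5th degree is B.
From F# to B is 5 semitones, exactly the perfect fourth.

P4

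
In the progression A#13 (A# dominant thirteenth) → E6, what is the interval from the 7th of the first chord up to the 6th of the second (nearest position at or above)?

perfect fourth

A#13 (A# dominant thirteenth) has G# as its 7th, and E6 has C# as its 6th.
Counting 4 letters and 5 half steps from G# gives a perfect fourth.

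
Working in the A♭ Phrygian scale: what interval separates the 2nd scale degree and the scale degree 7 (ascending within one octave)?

A♭ phrygian: A♭ B𝄫 C♭ D♭ E♭ F♭ G♭.
The 2nd scale degree is B𝄫 and the degree 7 is G♭.
From B𝄫 to G♭ is 9 semitones, exactly the major sixth.

major sixth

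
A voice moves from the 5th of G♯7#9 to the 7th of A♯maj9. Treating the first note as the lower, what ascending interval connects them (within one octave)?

augmented fourth

The 5th of G♯7#9 is D♯; the 7th of A♯maj9 is G𝄪.
From D♯ to G𝄪: 6 semitones over a fourth = augmented.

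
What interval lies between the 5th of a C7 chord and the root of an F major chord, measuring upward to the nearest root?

minor seventh

The 5th of C7 is G; the root of F major is F.
From G to F: 10 semitones over a seventh = minor.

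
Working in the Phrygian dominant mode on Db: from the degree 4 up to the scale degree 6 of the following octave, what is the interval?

minor tenth

Spelling the Phrygian dominant mode on Db: Db Ebb F Gb Ab Bbb Cb.
Degree 4 = Gb; degree 6 (up an octave) = Bbb.
From Gb to Bbb: 15 semitones over a tenth = minor.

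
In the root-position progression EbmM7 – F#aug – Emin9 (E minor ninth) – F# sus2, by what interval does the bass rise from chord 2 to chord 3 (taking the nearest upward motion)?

The roots are F# and E.
F# up to E is 10 semitones, a half step narrower than a major seventh, so the interval is minor.

m7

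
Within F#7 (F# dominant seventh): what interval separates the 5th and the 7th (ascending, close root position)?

minor third

F# dominant seventh: F#–A#–C#–E.
5th = C#; 7th = E.
3 letter names make it a third; at 3 semitones (a half step narrower than major) the quality is minor.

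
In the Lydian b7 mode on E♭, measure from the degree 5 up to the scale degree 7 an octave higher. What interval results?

minor tenth

E♭ lydian dominant: E♭ F G A B♭ C D♭.
So we need the interval from B♭ up to D♭.
10 letter names make it a tenth; at 15 semitones (a half step narrower than major) the quality is minor.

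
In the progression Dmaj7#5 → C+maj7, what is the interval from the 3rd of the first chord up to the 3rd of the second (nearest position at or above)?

Dmaj7#5 has F# as its 3rd, and C+maj7 has E as its 3rd.
F# up to E is 10 semitones, a half step narrower than a major seventh, so the interval is minor.

minor 7th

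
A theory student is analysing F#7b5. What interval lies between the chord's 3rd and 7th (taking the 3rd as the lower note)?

diminished fifth

F#7b5: F#-A#-C-E.
3rd = A#; 7th = E.
A# up to E is 6 semitones, a half step narrower than a perfect fifth, so the interval is diminished.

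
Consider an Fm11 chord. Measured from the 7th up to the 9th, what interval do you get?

Fm11: F, Ab, C, Eb, G, Bb.
The 7th is Eb and the 9th is G.
From Eb to G is 4 semitones, exactly the major third.

major 3rd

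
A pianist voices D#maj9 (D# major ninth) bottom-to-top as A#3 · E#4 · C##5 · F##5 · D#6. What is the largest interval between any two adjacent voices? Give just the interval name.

Adjacent intervals: A#3→E#4 = perfect fifth; E#4→C##5 = major sixth; C##5→F##5 = perfect fourth; F##5→D#6 = minor sixth.
The largest is E#4 to C##5, a major sixth (9 semitones).

major sixth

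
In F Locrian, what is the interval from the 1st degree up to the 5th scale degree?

The scale runs F G♭ A♭ B♭ C♭ D♭ E♭.
So we need the interval from F up to C♭.
F up to C♭ is 6 semitones, a half step narrower than a perfect fifth, so the interval is diminished.

diminished 5th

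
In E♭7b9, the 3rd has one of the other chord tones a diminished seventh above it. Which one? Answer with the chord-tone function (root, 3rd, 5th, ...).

The chord tones of E♭7b9 are E♭–G–B♭–D♭–F♭.
The 3rd is G. A diminished seventh above G is F♭.
F♭ is the chord's 9th.

9th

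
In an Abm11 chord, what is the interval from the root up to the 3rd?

minor third

Abm11: Ab–Cb–Eb–Gb–Bb–Db.
So we need the interval from Ab up to Cb.
3 letter names make it a third; at 3 semitones (a half step narrower than major) the quality is minor.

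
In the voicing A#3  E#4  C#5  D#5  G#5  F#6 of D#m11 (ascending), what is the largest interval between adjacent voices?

minor 7th

Adjacent intervals: A#3→E#4 = perfect fifth; E#4→C#5 = minor sixth; C#5→D#5 = major second; D#5→G#5 = perfect fourth; G#5→F#6 = minor seventh.
The largest is G#5 to F#6, a minor seventh (10 semitones).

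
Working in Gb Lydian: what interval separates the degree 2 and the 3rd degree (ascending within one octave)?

Gb lydian: Gb Ab Bb C Db Eb F.
That puts Ab below Bb.
Ab up to Bb spans 2 letter names and 2 semitones — a major second.

major second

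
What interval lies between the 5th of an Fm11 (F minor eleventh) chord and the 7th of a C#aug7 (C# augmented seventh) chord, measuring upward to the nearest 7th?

major 7th

Fm11 (F minor eleventh) has C as its 5th, and C#aug7 (C# augmented seventh) has B as its 7th.
From C to B is 11 semitones, exactly the major seventh.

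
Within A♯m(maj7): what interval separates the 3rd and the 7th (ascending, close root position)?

augmented 5th

Spelling the chord: A♯–C♯–E♯–G𝄪.
That puts C♯ below G𝄪.
From C♯ to G𝄪: 8 semitones over a fifth = augmented.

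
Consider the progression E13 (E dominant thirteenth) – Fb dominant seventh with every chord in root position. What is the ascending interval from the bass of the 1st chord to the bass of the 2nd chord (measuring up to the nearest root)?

The roots are E and Fb.
2 letter names make it a second; at 0 semitones (a whole step narrower than major) the quality is diminished.

diminished second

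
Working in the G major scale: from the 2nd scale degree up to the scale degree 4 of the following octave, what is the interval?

G major: G A B C D E F#.
So we need the interval from A up to C.
10 letter names make it a tenth; at 15 semitones (a half step narrower than major) the quality is minor.

minor 10th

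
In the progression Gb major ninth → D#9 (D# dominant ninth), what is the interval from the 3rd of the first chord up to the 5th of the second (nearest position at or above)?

augmented seventh

Gb major ninth has Bb as its 3rd, and D#9 (D# dominant ninth) has A# as its 5th.
From Bb to A#: 12 semitones over a seventh = augmented.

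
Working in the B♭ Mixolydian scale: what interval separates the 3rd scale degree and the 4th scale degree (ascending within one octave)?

minor 2nd

The scale runs B♭ C D E♭ F G A♭.
That puts D below E♭.
D up to E♭ is 1 semitone, a half step narrower than a major second, so the interval is minor.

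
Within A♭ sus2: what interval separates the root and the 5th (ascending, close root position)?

A♭sus2: A♭, B♭, E♭.
The root is A♭ and the 5th is E♭.
A♭ up to E♭ spans 5 letter names and 7 semitones — a perfect fifth.

perfect 5th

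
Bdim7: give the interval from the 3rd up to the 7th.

diminished 5th

The chord tones of B°7 are B-D-F-Ab.
3rd = D; 7th = Ab.
5 letter names make it a fifth; at 6 semitones (a half step narrower than perfect) the quality is diminished.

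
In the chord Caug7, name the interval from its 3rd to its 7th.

diminished 5th

C+7 (C augmented seventh) is spelled C-E-G#-Bb.
3rd = E; 7th = Bb.
E up to Bb is 6 semitones, a half step narrower than a perfect fifth, so the interval is diminished.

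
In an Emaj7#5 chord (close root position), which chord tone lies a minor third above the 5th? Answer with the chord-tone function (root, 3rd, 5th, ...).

7th

The chord tones of Emaj7#5 are E G# B# D#.
The 5th is B#. A minor third above B# is D#.
D# is the chord's 7th.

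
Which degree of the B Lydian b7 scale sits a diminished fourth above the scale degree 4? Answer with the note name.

A

The scale is B C# D# E# F# G# A.
The scale degree 4 is E#; a diminished fourth above that is A — scale degree 7.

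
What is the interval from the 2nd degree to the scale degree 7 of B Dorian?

minor sixth

B dorian: B C# D E F# G# A.
2nd degree = C#; 7th scale degree = A.
6 letter names make it a sixth; at 8 semitones (a half step narrower than major) the quality is minor.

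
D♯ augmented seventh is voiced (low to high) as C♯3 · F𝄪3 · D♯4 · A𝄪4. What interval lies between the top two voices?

Those voices are D♯4 and A𝄪4.
D♯ up to A𝄪 is 8 semitones, a half step wider than a perfect fifth, so the interval is augmented.

augmented fifth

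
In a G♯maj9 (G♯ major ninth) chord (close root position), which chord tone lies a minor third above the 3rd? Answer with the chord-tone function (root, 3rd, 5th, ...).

Spelling the chord: G♯ B♯ D♯ F𝄪 A♯.
The 3rd is B♯. A minor third above B♯ is D♯.
D♯ is the chord's 5th.

5th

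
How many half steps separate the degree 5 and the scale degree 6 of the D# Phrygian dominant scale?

The scale is D# E F## G# A# B C#.
A# up to B is a minor second — 1 semitone.

1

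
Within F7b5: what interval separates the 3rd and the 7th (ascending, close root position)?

diminished fifth

Spelling the chord: F A Cb Eb.
The 3rd is A and the 7th is Eb.
From A to Eb: 6 semitones over a fifth = diminished.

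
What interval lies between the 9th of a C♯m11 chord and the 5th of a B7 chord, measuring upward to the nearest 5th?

The 9th of C♯m11 is D♯; the 5th of B7 is F♯.
3 letter names make it a third; at 3 semitones (a half step narrower than major) the quality is minor.

m3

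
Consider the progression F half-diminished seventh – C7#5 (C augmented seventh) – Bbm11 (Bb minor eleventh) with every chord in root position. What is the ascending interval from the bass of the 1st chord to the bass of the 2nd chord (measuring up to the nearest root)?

The roots are F and C.
F up to C spans 5 letter names and 7 semitones — a perfect fifth.

perfect fifth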